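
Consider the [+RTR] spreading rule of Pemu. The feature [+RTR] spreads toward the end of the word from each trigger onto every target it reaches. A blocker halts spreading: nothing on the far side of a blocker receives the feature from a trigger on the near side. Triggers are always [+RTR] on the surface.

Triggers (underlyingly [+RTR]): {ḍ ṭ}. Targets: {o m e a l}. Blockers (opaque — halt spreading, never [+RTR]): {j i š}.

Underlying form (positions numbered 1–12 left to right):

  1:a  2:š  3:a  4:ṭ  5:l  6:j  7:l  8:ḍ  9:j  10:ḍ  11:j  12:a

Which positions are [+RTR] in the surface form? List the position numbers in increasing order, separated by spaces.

From /ṭ/ at 4 rightward: 5 /l/ → [+RTR]; 6 /j/ blocks.
From /ḍ/ at 8 rightward: 9 /j/ blocks.
From /ḍ/ at 10 rightward: 11 /j/ blocks.
Targets with no active source: positions 1 3 7 12 stay [-emphatic].

4 5 8 10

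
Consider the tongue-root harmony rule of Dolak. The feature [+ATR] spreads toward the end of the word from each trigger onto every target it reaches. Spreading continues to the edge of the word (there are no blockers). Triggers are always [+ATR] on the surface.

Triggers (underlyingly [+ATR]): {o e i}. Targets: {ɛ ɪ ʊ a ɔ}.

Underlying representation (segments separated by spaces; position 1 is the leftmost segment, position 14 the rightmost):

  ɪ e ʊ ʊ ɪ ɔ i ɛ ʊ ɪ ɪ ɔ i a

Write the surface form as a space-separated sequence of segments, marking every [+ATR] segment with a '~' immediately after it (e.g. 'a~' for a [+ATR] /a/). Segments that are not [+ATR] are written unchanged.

ɪ e~ ʊ~ ʊ~ ɪ~ ɔ~ i~ ɛ~ ʊ~ ɪ~ ɪ~ ɔ~ i~ a~

From /e/ at 2 rightward: 3 /ʊ/ → [+ATR]; 4 /ʊ/ → [+ATR]; 5 /ɪ/ → [+ATR]; 6 /ɔ/ → [+ATR]; 7 /i/ is itself a trigger — this domain ends here.
From /i/ at 7 rightward: 8 /ɛ/ → [+ATR]; 9 /ʊ/ → [+ATR]; 10 /ɪ/ → [+ATR]; 11 /ɪ/ → [+ATR]; 12 /ɔ/ → [+ATR]; 13 /i/ is itself a trigger — this domain ends here.
From /i/ at 13 rightward: 14 /a/ → [+ATR]; word edge.
Target with no active source: position 1 stays [-ATR].
[+ATR] positions on the surface: 2 3 4 5 6 7 8 9 10 11 12 13 14.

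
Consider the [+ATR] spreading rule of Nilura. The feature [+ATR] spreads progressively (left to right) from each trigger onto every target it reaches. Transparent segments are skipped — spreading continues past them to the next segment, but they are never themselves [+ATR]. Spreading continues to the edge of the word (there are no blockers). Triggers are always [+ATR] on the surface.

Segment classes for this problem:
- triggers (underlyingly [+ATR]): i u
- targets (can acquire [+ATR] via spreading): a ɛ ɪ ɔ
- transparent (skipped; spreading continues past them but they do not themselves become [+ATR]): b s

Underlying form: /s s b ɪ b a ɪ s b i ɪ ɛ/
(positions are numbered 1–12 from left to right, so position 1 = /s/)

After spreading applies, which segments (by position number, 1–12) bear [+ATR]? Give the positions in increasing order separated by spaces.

10 11 12

From /i/ at 10 rightward: 11 /ɪ/ → [+ATR]; 12 /ɛ/ → [+ATR]; word edge.
Targets with no active source: positions 4 6 7 stay [-ATR].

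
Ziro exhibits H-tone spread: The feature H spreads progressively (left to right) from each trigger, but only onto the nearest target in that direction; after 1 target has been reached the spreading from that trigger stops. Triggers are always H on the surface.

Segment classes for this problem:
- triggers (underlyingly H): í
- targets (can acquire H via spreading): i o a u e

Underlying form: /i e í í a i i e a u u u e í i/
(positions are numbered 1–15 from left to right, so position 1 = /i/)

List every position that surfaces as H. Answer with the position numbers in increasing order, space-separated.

From /í/ at 3 rightward: 4 /í/ is itself a trigger — this domain ends here.
From /í/ at 4 rightward: 5 /a/ → H; bound reached.
From /í/ at 14 rightward: 15 /i/ → H; bound reached.
Targets with no active source: positions 1 2 6 7 8 9 10 11 12 13 stay [-high tone].

3 4 5 14 15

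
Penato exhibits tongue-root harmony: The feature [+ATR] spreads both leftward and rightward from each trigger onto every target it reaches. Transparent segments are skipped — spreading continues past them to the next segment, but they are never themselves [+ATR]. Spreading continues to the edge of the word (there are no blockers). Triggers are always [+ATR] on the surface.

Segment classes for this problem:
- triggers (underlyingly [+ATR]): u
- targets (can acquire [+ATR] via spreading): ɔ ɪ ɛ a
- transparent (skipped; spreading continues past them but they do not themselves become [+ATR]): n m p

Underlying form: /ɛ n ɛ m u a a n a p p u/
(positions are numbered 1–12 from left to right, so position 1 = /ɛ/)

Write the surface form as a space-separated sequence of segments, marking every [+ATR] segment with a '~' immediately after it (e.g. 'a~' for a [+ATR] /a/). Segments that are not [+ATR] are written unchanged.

ɛ~ n ɛ~ m u~ a~ a~ n a~ p p u~

From /u/ at 5 rightward: 6 /a/ → [+ATR]; 7 /a/ → [+ATR]; 8 /n/ transparent; 9 /a/ → [+ATR]; 10 /p/ transparent; 11 /p/ transparent; 12 /u/ is itself a trigger — this domain ends here.
From /u/ at 5 leftward: 4 /m/ transparent; 3 /ɛ/ → [+ATR]; 2 /n/ transparent; 1 /ɛ/ → [+ATR]; word edge.
From /u/ at 12 rightward: word edge.
From /u/ at 12 leftward: 11 /p/ transparent; 10 /p/ transparent; 9 /a/ → [+ATR]; 8 /n/ transparent; 7 /a/ → [+ATR]; 6 /a/ → [+ATR]; 5 /u/ is itself a trigger — this domain ends here.
[+ATR] positions on the surface: 1 3 5 6 7 9 12.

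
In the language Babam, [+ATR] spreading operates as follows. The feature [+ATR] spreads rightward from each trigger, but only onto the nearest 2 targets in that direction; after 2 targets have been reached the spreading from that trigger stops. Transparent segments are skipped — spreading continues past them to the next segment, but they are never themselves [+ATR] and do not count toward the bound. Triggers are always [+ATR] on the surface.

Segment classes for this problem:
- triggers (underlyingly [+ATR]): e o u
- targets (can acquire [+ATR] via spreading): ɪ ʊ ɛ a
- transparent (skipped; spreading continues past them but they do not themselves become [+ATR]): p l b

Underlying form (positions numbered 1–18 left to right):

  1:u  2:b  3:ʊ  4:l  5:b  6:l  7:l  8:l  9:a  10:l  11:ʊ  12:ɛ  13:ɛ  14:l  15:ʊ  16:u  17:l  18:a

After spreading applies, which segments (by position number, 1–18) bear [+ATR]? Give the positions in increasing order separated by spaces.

1 3 9 16 18

From /u/ at 1 rightward: 2 /b/ transparent; 3 /ʊ/ → [+ATR]; 4 /l/ transparent; 5 /b/ transparent; 6 /l/ transparent; 7 /l/ transparent; 8 /l/ transparent; 9 /a/ → [+ATR]; bound reached.
From /u/ at 16 rightward: 17 /l/ transparent; 18 /a/ → [+ATR]; word edge.
Targets with no active source: positions 11 12 13 15 stay [-ATR].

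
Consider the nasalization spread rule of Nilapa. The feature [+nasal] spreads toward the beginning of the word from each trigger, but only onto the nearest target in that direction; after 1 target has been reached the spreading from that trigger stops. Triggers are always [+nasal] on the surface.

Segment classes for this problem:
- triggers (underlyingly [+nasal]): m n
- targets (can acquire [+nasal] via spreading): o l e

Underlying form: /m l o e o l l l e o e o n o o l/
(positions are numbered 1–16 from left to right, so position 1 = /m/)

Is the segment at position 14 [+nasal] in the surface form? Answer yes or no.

From /m/ at 1 leftward: word edge.
From /n/ at 13 leftward: 12 /o/ → [+nasal]; bound reached.
Targets with no active source: positions 2 3 4 5 6 7 8 9 10 11 14 15 16 stay [-nasal].
[+nasal] positions on the surface: 1 12 13.

no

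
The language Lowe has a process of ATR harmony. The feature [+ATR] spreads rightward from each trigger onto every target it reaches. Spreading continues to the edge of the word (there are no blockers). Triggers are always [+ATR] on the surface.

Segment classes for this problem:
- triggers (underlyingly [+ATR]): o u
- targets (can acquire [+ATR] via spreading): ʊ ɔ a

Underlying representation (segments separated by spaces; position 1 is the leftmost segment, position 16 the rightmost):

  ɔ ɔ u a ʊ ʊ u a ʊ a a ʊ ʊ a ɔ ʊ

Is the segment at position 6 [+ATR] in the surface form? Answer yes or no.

From /u/ at 3 rightward: 4 /a/ → [+ATR]; 5 /ʊ/ → [+ATR]; 6 /ʊ/ → [+ATR]; 7 /u/ is itself a trigger — this domain ends here.
From /u/ at 7 rightward: 8 /a/ → [+ATR]; 9 /ʊ/ → [+ATR]; 10 /a/ → [+ATR]; 11 /a/ → [+ATR]; 12 /ʊ/ → [+ATR]; 13 /ʊ/ → [+ATR]; 14 /a/ → [+ATR]; 15 /ɔ/ → [+ATR]; 16 /ʊ/ → [+ATR]; word edge.
Targets with no active source: positions 1 2 stay [-ATR].
[+ATR] positions on the surface: 3 4 5 6 7 8 9 10 11 12 13 14 15 16.

yes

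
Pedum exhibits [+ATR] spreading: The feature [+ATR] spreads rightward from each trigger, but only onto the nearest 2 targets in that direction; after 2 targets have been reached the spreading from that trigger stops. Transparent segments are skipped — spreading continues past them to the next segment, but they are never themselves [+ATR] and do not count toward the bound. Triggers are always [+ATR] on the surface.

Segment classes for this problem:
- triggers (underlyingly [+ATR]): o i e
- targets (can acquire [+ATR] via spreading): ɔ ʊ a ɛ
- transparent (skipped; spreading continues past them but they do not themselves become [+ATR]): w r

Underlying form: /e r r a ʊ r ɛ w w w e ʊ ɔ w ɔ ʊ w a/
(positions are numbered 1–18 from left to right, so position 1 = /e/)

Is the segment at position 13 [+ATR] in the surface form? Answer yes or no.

From /e/ at 1 rightward: 2 /r/ transparent; 3 /r/ transparent; 4 /a/ → [+ATR]; 5 /ʊ/ → [+ATR]; bound reached.
From /e/ at 11 rightward: 12 /ʊ/ → [+ATR]; 13 /ɔ/ → [+ATR]; bound reached.
Targets with no active source: positions 7 15 16 18 stay [-ATR].
[+ATR] positions on the surface: 1 4 5 11 12 13.

yes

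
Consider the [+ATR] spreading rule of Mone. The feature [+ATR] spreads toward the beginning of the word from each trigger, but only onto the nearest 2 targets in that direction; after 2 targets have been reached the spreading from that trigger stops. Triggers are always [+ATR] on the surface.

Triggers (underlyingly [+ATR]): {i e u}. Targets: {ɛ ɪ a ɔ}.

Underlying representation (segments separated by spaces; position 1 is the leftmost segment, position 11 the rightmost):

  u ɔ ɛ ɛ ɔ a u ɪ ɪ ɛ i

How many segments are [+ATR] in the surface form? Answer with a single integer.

From /u/ at 1 leftward: word edge.
From /u/ at 7 leftward: 6 /a/ → [+ATR]; 5 /ɔ/ → [+ATR]; bound reached.
From /i/ at 11 leftward: 10 /ɛ/ → [+ATR]; 9 /ɪ/ → [+ATR]; bound reached.
Targets with no active source: positions 2 3 4 8 stay [-ATR].
[+ATR] positions on the surface: 1 5 6 7 9 10 11.

7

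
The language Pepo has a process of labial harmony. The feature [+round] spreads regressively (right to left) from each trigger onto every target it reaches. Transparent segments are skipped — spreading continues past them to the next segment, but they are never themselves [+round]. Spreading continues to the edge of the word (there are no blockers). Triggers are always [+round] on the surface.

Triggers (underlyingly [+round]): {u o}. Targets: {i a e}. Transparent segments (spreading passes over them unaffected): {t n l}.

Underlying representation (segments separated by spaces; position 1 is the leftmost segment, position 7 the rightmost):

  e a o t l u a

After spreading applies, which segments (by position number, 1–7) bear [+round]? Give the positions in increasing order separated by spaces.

1 2 3 6

From /o/ at 3 leftward: 2 /a/ → [+round]; 1 /e/ → [+round]; word edge.
From /u/ at 6 leftward: 5 /l/ transparent; 4 /t/ transparent; 3 /o/ is itself a trigger — this domain ends here.
Target with no active source: position 7 stays [-round].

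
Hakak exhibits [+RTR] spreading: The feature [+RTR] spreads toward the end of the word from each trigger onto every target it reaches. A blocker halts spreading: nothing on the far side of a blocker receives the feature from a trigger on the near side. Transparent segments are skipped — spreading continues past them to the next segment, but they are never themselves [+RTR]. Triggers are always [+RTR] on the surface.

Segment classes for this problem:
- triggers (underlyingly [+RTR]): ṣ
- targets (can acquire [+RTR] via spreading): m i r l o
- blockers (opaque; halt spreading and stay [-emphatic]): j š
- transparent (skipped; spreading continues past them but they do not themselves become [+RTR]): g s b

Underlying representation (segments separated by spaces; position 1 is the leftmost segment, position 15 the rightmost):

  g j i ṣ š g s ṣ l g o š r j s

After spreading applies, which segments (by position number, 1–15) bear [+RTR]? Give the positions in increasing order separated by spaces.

4 8 9 11

From /ṣ/ at 4 rightward: 5 /š/ blocks.
From /ṣ/ at 8 rightward: 9 /l/ → [+RTR]; 10 /g/ transparent; 11 /o/ → [+RTR]; 12 /š/ blocks.
Targets with no active source: positions 3 13 stay [-emphatic].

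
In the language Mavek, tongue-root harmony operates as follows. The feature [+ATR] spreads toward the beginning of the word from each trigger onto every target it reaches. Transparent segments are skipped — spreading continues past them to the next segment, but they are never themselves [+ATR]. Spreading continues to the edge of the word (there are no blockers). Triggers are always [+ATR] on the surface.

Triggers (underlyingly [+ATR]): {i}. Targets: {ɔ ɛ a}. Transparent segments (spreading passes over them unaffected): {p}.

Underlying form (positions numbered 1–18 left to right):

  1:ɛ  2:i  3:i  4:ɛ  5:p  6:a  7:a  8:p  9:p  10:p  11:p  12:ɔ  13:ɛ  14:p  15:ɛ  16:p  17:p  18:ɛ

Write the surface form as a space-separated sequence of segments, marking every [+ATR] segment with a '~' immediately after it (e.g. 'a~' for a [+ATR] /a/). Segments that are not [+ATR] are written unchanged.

ɛ~ i~ i~ ɛ p a a p p p p ɔ ɛ p ɛ p p ɛ

From /i/ at 2 leftward: 1 /ɛ/ → [+ATR]; word edge.
From /i/ at 3 leftward: 2 /i/ is itself a trigger — this domain ends here.
Targets with no active source: positions 4 6 7 12 13 15 18 stay [-ATR].
[+ATR] positions on the surface: 1 2 3.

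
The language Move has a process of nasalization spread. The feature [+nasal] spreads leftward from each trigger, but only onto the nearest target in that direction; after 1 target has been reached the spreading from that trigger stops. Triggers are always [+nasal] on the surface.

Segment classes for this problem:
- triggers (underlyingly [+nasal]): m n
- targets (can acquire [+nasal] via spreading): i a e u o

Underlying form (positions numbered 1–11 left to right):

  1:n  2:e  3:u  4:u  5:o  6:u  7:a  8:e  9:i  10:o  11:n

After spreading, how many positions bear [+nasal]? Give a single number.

From /n/ at 1 leftward: word edge.
From /n/ at 11 leftward: 10 /o/ → [+nasal]; bound reached.
Targets with no active source: positions 2 3 4 5 6 7 8 9 stay [-nasal].
[+nasal] positions on the surface: 1 10 11.

3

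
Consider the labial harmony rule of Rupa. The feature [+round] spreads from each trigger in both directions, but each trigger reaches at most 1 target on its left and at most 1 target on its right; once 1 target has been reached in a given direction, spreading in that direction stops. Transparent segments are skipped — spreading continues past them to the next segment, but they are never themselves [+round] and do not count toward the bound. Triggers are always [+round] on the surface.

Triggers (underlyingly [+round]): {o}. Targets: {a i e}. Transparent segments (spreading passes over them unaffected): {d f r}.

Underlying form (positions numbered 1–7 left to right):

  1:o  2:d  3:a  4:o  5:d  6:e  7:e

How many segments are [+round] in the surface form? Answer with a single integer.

4

From /o/ at 1 rightward: 2 /d/ transparent; 3 /a/ → [+round]; bound reached.
From /o/ at 1 leftward: word edge.
From /o/ at 4 rightward: 5 /d/ transparent; 6 /e/ → [+round]; bound reached.
From /o/ at 4 leftward: 3 /a/ → [+round]; bound reached.
Target with no active source: position 7 stays [-round].
[+round] positions on the surface: 1 3 4 6.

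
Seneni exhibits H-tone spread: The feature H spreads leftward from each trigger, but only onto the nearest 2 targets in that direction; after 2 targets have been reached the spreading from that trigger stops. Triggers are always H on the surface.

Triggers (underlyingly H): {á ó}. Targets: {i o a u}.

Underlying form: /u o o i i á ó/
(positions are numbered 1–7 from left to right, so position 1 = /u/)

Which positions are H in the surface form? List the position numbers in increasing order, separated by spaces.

From /á/ at 6 leftward: 5 /i/ → H; 4 /i/ → H; bound reached.
From /ó/ at 7 leftward: 6 /á/ is itself a trigger — this domain ends here.
Targets with no active source: positions 1 2 3 stay [-high tone].

4 5 6 7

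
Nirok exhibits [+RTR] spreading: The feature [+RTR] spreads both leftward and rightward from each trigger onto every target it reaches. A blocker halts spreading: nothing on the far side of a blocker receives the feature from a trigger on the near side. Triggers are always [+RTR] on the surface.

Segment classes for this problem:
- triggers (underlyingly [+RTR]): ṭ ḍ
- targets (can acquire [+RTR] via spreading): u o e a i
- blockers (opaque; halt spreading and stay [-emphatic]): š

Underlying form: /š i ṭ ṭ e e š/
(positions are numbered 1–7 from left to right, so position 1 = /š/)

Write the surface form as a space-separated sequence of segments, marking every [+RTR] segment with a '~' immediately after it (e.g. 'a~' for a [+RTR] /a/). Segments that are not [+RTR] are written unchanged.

From /ṭ/ at 3 rightward: 4 /ṭ/ is itself a trigger — this domain ends here.
From /ṭ/ at 3 leftward: 2 /i/ → [+RTR]; 1 /š/ blocks.
From /ṭ/ at 4 rightward: 5 /e/ → [+RTR]; 6 /e/ → [+RTR]; 7 /š/ blocks.
From /ṭ/ at 4 leftward: 3 /ṭ/ is itself a trigger — this domain ends here.
[+RTR] positions on the surface: 2 3 4 5 6.

š i~ ṭ~ ṭ~ e~ e~ š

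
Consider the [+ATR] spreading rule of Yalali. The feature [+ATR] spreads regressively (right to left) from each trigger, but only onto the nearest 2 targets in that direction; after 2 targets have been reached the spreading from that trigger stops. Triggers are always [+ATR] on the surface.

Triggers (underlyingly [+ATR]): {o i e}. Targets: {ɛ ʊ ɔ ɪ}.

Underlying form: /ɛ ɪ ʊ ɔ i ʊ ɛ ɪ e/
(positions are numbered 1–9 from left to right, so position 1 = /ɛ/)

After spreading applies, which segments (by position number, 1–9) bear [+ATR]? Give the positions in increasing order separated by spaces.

From /i/ at 5 leftward: 4 /ɔ/ → [+ATR]; 3 /ʊ/ → [+ATR]; bound reached.
From /e/ at 9 leftward: 8 /ɪ/ → [+ATR]; 7 /ɛ/ → [+ATR]; bound reached.
Targets with no active source: positions 1 2 6 stay [-ATR].

3 4 5 7 8 9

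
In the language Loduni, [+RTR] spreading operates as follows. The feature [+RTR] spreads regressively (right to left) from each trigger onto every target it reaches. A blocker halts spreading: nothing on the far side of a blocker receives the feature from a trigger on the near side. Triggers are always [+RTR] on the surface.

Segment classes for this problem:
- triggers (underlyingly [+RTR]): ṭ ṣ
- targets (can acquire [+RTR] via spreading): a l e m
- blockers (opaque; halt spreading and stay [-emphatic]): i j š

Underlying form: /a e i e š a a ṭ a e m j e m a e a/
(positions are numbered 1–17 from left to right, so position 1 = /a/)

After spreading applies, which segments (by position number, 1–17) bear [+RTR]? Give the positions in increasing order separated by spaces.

6 7 8

From /ṭ/ at 8 leftward: 7 /a/ → [+RTR]; 6 /a/ → [+RTR]; 5 /š/ blocks.
Targets with no active source: positions 1 2 4 9 10 11 13 14 15 16 17 stay [-emphatic].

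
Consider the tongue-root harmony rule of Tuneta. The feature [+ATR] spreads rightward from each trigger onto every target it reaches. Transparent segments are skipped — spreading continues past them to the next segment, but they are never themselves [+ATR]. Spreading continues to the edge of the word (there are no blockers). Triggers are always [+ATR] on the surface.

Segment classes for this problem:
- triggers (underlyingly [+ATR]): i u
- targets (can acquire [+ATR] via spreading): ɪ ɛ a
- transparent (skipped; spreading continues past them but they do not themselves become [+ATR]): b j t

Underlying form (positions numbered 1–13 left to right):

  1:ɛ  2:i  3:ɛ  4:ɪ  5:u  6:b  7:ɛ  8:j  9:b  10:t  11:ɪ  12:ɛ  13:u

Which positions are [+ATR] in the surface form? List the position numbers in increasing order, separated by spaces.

2 3 4 5 7 11 12 13

From /i/ at 2 rightward: 3 /ɛ/ → [+ATR]; 4 /ɪ/ → [+ATR]; 5 /u/ is itself a trigger — this domain ends here.
From /u/ at 5 rightward: 6 /b/ transparent; 7 /ɛ/ → [+ATR]; 8 /j/ transparent; 9 /b/ transparent; 10 /t/ transparent; 11 /ɪ/ → [+ATR]; 12 /ɛ/ → [+ATR]; 13 /u/ is itself a trigger — this domain ends here.
From /u/ at 13 rightward: word edge.
Target with no active source: position 1 stays [-ATR].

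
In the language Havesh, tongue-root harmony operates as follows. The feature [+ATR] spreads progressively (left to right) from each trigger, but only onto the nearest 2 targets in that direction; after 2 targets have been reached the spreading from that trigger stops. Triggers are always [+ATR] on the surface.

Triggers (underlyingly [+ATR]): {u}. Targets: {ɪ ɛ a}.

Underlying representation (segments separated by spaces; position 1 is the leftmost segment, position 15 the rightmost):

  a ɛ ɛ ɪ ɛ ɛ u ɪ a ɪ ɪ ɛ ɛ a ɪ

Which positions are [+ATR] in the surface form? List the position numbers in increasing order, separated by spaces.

7 8 9

From /u/ at 7 rightward: 8 /ɪ/ → [+ATR]; 9 /a/ → [+ATR]; bound reached.
Targets with no active source: positions 1 2 3 4 5 6 10 11 12 13 14 15 stay [-ATR].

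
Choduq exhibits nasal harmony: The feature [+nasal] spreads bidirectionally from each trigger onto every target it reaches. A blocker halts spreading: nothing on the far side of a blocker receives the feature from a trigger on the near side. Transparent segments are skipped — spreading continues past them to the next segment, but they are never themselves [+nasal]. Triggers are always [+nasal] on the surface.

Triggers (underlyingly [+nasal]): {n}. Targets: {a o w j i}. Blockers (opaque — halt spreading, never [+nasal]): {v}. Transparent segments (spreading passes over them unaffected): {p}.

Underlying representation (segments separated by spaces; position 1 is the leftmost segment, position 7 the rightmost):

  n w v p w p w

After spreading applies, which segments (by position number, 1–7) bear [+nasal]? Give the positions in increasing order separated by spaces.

1 2

From /n/ at 1 rightward: 2 /w/ → [+nasal]; 3 /v/ blocks.
From /n/ at 1 leftward: word edge.
Targets with no active source: positions 5 7 stay [-nasal].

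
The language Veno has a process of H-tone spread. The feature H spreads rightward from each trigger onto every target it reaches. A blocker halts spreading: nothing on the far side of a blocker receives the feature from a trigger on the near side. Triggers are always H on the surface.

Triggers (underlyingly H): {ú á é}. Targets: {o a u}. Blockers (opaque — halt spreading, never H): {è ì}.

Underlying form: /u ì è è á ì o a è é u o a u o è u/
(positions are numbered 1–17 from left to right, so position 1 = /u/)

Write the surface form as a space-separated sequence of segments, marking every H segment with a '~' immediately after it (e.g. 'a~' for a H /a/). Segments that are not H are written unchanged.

u ì è è á~ ì o a è é~ u~ o~ a~ u~ o~ è u

From /á/ at 5 rightward: 6 /ì/ blocks.
From /é/ at 10 rightward: 11 /u/ → H; 12 /o/ → H; 13 /a/ → H; 14 /u/ → H; 15 /o/ → H; 16 /è/ blocks.
Targets with no active source: positions 1 7 8 17 stay [-high tone].
H positions on the surface: 5 10 11 12 13 14 15.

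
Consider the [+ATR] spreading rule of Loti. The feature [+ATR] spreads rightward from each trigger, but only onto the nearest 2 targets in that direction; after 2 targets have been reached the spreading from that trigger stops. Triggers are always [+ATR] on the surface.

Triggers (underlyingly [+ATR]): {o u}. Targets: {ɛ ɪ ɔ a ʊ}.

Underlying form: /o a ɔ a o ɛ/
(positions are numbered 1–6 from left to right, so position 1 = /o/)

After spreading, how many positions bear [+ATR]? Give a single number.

5

From /o/ at 1 rightward: 2 /a/ → [+ATR]; 3 /ɔ/ → [+ATR]; bound reached.
From /o/ at 5 rightward: 6 /ɛ/ → [+ATR]; word edge.
Target with no active source: position 4 stays [-ATR].
[+ATR] positions on the surface: 1 2 3 5 6.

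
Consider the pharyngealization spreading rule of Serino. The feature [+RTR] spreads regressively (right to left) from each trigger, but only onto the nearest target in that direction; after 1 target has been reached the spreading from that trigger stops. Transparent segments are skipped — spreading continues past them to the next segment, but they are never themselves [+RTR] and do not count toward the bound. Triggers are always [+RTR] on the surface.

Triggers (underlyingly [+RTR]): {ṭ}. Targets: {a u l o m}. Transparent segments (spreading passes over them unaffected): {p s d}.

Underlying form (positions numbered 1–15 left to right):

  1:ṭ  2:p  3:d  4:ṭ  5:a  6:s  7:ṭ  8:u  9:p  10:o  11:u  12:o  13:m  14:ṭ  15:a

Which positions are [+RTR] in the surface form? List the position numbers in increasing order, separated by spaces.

1 4 5 7 13 14

From /ṭ/ at 1 leftward: word edge.
From /ṭ/ at 4 leftward: 3 /d/ transparent; 2 /p/ transparent; 1 /ṭ/ is itself a trigger — this domain ends here.
From /ṭ/ at 7 leftward: 6 /s/ transparent; 5 /a/ → [+RTR]; bound reached.
From /ṭ/ at 14 leftward: 13 /m/ → [+RTR]; bound reached.
Targets with no active source: positions 8 10 11 12 15 stay [-emphatic].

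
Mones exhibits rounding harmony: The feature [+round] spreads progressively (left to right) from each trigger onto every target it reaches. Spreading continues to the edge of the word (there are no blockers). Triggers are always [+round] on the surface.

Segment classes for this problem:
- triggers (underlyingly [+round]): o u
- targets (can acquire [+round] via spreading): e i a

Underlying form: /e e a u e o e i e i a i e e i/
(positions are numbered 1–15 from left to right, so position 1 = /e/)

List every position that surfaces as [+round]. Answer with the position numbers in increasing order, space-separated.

4 5 6 7 8 9 10 11 12 13 14 15

From /u/ at 4 rightward: 5 /e/ → [+round]; 6 /o/ is itself a trigger — this domain ends here.
From /o/ at 6 rightward: 7 /e/ → [+round]; 8 /i/ → [+round]; 9 /e/ → [+round]; 10 /i/ → [+round]; 11 /a/ → [+round]; 12 /i/ → [+round]; 13 /e/ → [+round]; 14 /e/ → [+round]; 15 /i/ → [+round]; word edge.
Targets with no active source: positions 1 2 3 stay [-round].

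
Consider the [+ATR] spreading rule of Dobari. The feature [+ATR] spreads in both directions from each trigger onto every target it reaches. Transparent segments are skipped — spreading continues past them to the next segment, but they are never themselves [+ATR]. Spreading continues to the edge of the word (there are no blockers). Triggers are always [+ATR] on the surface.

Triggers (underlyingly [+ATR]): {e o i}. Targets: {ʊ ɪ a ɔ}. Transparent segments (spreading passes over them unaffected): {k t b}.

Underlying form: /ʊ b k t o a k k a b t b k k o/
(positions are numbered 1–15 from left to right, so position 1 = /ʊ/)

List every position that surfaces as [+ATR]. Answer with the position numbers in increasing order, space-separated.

From /o/ at 5 rightward: 6 /a/ → [+ATR]; 7 /k/ transparent; 8 /k/ transparent; 9 /a/ → [+ATR]; 10 /b/ transparent; 11 /t/ transparent; 12 /b/ transparent; 13 /k/ transparent; 14 /k/ transparent; 15 /o/ is itself a trigger — this domain ends here.
From /o/ at 5 leftward: 4 /t/ transparent; 3 /k/ transparent; 2 /b/ transparent; 1 /ʊ/ → [+ATR]; word edge.
From /o/ at 15 rightward: word edge.
From /o/ at 15 leftward: 14 /k/ transparent; 13 /k/ transparent; 12 /b/ transparent; 11 /t/ transparent; 10 /b/ transparent; 9 /a/ → [+ATR]; 8 /k/ transparent; 7 /k/ transparent; 6 /a/ → [+ATR]; 5 /o/ is itself a trigger — this domain ends here.

1 5 6 9 15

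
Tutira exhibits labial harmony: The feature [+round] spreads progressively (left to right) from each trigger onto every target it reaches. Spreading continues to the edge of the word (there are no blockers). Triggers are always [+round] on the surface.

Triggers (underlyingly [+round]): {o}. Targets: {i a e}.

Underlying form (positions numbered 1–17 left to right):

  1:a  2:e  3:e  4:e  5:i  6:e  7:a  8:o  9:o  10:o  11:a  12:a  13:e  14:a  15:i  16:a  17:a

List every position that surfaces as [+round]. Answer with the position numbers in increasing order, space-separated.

8 9 10 11 12 13 14 15 16 17

From /o/ at 8 rightward: 9 /o/ is itself a trigger — this domain ends here.
From /o/ at 9 rightward: 10 /o/ is itself a trigger — this domain ends here.
From /o/ at 10 rightward: 11 /a/ → [+round]; 12 /a/ → [+round]; 13 /e/ → [+round]; 14 /a/ → [+round]; 15 /i/ → [+round]; 16 /a/ → [+round]; 17 /a/ → [+round]; word edge.
Targets with no active source: positions 1 2 3 4 5 6 7 stay [-round].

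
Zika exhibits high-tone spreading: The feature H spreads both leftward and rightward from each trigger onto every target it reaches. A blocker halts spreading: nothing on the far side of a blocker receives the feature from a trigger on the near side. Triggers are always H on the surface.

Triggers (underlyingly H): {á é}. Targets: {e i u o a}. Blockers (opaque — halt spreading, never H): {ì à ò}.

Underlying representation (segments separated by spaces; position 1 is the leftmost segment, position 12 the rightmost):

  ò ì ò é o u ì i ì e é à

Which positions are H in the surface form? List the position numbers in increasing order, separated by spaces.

From /é/ at 4 rightward: 5 /o/ → H; 6 /u/ → H; 7 /ì/ blocks.
From /é/ at 4 leftward: 3 /ò/ blocks.
From /é/ at 11 rightward: 12 /à/ blocks.
From /é/ at 11 leftward: 10 /e/ → H; 9 /ì/ blocks.
Target with no active source: position 8 stays [-high tone].

4 5 6 10 11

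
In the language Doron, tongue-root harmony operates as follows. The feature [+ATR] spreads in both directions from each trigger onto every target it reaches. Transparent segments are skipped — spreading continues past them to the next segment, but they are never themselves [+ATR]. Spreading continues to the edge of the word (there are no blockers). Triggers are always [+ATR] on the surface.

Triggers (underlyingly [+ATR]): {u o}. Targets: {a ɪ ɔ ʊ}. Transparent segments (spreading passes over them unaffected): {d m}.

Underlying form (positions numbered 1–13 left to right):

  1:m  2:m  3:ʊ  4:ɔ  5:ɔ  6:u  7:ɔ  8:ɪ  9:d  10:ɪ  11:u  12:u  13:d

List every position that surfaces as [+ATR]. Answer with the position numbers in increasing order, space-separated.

3 4 5 6 7 8 10 11 12

From /u/ at 6 rightward: 7 /ɔ/ → [+ATR]; 8 /ɪ/ → [+ATR]; 9 /d/ transparent; 10 /ɪ/ → [+ATR]; 11 /u/ is itself a trigger — this domain ends here.
From /u/ at 6 leftward: 5 /ɔ/ → [+ATR]; 4 /ɔ/ → [+ATR]; 3 /ʊ/ → [+ATR]; 2 /m/ transparent; 1 /m/ transparent; word edge.
From /u/ at 11 rightward: 12 /u/ is itself a trigger — this domain ends here.
From /u/ at 11 leftward: 10 /ɪ/ → [+ATR]; 9 /d/ transparent; 8 /ɪ/ → [+ATR]; 7 /ɔ/ → [+ATR]; 6 /u/ is itself a trigger — this domain ends here.
From /u/ at 12 rightward: 13 /d/ transparent; word edge.
From /u/ at 12 leftward: 11 /u/ is itself a trigger — this domain ends here.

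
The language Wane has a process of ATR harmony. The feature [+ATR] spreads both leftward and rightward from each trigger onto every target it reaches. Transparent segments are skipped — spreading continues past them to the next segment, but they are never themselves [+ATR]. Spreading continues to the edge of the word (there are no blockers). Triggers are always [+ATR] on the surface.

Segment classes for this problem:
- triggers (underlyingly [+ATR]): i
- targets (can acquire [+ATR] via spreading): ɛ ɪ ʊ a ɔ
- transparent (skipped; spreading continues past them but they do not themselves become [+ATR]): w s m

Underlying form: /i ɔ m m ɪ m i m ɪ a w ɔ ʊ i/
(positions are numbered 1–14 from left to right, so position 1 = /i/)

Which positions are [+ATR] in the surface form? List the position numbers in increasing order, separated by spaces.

1 2 5 7 9 10 12 13 14

From /i/ at 1 rightward: 2 /ɔ/ → [+ATR]; 3 /m/ transparent; 4 /m/ transparent; 5 /ɪ/ → [+ATR]; 6 /m/ transparent; 7 /i/ is itself a trigger — this domain ends here.
From /i/ at 1 leftward: word edge.
From /i/ at 7 rightward: 8 /m/ transparent; 9 /ɪ/ → [+ATR]; 10 /a/ → [+ATR]; 11 /w/ transparent; 12 /ɔ/ → [+ATR]; 13 /ʊ/ → [+ATR]; 14 /i/ is itself a trigger — this domain ends here.
From /i/ at 7 leftward: 6 /m/ transparent; 5 /ɪ/ → [+ATR]; 4 /m/ transparent; 3 /m/ transparent; 2 /ɔ/ → [+ATR]; 1 /i/ is itself a trigger — this domain ends here.
From /i/ at 14 rightward: word edge.
From /i/ at 14 leftward: 13 /ʊ/ → [+ATR]; 12 /ɔ/ → [+ATR]; 11 /w/ transparent; 10 /a/ → [+ATR]; 9 /ɪ/ → [+ATR]; 8 /m/ transparent; 7 /i/ is itself a trigger — this domain ends here.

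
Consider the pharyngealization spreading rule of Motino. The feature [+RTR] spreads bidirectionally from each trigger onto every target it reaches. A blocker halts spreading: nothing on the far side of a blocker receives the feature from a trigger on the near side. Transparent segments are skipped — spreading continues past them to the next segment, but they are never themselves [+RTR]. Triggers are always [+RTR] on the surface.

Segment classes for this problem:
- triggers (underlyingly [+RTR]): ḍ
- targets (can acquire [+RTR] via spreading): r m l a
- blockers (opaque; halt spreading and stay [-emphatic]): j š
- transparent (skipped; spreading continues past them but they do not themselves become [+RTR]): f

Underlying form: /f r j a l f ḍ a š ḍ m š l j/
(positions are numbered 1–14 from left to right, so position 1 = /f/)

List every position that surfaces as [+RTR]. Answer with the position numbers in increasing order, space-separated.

From /ḍ/ at 7 rightward: 8 /a/ → [+RTR]; 9 /š/ blocks.
From /ḍ/ at 7 leftward: 6 /f/ transparent; 5 /l/ → [+RTR]; 4 /a/ → [+RTR]; 3 /j/ blocks.
From /ḍ/ at 10 rightward: 11 /m/ → [+RTR]; 12 /š/ blocks.
From /ḍ/ at 10 leftward: 9 /š/ blocks.
Targets with no active source: positions 2 13 stay [-emphatic].

4 5 7 8 10 11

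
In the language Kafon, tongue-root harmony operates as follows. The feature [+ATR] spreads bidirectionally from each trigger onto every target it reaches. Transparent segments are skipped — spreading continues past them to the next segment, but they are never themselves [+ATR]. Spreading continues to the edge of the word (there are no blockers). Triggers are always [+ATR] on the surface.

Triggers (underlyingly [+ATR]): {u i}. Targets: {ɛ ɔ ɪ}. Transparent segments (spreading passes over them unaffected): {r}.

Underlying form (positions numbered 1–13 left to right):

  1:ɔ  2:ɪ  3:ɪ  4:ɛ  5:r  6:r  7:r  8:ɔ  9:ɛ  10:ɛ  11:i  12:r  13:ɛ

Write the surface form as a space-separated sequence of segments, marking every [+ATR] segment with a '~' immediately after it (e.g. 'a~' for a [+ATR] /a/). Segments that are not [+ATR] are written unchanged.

ɔ~ ɪ~ ɪ~ ɛ~ r r r ɔ~ ɛ~ ɛ~ i~ r ɛ~

From /i/ at 11 rightward: 12 /r/ transparent; 13 /ɛ/ → [+ATR]; word edge.
From /i/ at 11 leftward: 10 /ɛ/ → [+ATR]; 9 /ɛ/ → [+ATR]; 8 /ɔ/ → [+ATR]; 7 /r/ transparent; 6 /r/ transparent; 5 /r/ transparent; 4 /ɛ/ → [+ATR]; 3 /ɪ/ → [+ATR]; 2 /ɪ/ → [+ATR]; 1 /ɔ/ → [+ATR]; word edge.
[+ATR] positions on the surface: 1 2 3 4 8 9 10 11 13.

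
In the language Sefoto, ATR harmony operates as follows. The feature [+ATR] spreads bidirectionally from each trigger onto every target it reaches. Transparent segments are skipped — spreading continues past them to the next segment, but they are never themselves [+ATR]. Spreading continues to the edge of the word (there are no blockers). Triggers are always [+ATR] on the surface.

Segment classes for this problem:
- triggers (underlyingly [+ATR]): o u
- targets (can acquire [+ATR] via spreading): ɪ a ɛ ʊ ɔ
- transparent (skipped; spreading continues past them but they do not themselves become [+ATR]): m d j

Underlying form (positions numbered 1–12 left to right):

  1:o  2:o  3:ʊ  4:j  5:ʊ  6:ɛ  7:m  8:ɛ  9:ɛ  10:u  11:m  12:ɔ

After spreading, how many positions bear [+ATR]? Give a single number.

9

From /o/ at 1 rightward: 2 /o/ is itself a trigger — this domain ends here.
From /o/ at 1 leftward: word edge.
From /o/ at 2 rightward: 3 /ʊ/ → [+ATR]; 4 /j/ transparent; 5 /ʊ/ → [+ATR]; 6 /ɛ/ → [+ATR]; 7 /m/ transparent; 8 /ɛ/ → [+ATR]; 9 /ɛ/ → [+ATR]; 10 /u/ is itself a trigger — this domain ends here.
From /o/ at 2 leftward: 1 /o/ is itself a trigger — this domain ends here.
From /u/ at 10 rightward: 11 /m/ transparent; 12 /ɔ/ → [+ATR]; word edge.
From /u/ at 10 leftward: 9 /ɛ/ → [+ATR]; 8 /ɛ/ → [+ATR]; 7 /m/ transparent; 6 /ɛ/ → [+ATR]; 5 /ʊ/ → [+ATR]; 4 /j/ transparent; 3 /ʊ/ → [+ATR]; 2 /o/ is itself a trigger — this domain ends here.
[+ATR] positions on the surface: 1 2 3 5 6 8 9 10 12.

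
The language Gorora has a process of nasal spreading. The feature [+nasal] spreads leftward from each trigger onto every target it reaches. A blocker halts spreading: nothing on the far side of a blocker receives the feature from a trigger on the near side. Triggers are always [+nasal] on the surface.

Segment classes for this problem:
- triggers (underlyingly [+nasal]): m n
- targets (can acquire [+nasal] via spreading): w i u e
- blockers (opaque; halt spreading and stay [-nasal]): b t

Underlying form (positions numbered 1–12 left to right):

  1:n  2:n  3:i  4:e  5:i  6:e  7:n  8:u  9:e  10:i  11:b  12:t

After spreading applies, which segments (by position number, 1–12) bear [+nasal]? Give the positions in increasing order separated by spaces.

From /n/ at 1 leftward: word edge.
From /n/ at 2 leftward: 1 /n/ is itself a trigger — this domain ends here.
From /n/ at 7 leftward: 6 /e/ → [+nasal]; 5 /i/ → [+nasal]; 4 /e/ → [+nasal]; 3 /i/ → [+nasal]; 2 /n/ is itself a trigger — this domain ends here.
Targets with no active source: positions 8 9 10 stay [-nasal].

1 2 3 4 5 6 7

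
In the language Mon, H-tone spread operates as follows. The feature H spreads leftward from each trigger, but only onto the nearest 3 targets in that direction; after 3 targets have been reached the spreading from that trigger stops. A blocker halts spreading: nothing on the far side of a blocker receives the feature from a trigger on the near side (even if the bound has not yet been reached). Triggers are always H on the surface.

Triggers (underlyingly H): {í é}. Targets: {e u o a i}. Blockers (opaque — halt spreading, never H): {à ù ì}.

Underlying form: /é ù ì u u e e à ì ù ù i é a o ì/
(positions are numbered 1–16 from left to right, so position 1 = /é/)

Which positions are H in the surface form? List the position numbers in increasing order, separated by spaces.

1 12 13

From /é/ at 1 leftward: word edge.
From /é/ at 13 leftward: 12 /i/ → H; 11 /ù/ blocks.
Targets with no active source: positions 4 5 6 7 14 15 stay [-high tone].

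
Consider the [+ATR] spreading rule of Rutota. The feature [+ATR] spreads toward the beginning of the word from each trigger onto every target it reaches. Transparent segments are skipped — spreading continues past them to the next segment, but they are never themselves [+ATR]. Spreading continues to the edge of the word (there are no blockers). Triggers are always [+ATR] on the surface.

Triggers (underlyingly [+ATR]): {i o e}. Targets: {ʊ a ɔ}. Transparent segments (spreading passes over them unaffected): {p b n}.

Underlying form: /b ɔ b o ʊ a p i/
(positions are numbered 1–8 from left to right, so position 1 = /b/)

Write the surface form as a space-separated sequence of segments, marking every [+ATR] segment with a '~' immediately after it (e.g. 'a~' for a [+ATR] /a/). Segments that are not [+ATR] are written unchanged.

From /o/ at 4 leftward: 3 /b/ transparent; 2 /ɔ/ → [+ATR]; 1 /b/ transparent; word edge.
From /i/ at 8 leftward: 7 /p/ transparent; 6 /a/ → [+ATR]; 5 /ʊ/ → [+ATR]; 4 /o/ is itself a trigger — this domain ends here.
[+ATR] positions on the surface: 2 4 5 6 8.

b ɔ~ b o~ ʊ~ a~ p i~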